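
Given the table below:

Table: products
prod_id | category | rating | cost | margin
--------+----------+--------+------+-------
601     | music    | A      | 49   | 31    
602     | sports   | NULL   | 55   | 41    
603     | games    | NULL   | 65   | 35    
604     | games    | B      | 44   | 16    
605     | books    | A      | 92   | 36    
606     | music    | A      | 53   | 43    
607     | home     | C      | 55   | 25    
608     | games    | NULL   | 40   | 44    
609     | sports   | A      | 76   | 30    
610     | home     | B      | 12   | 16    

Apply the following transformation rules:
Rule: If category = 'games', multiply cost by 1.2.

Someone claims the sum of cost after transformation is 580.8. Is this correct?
No, the correct result is 570.8.

Step 1: Calculate the correct sum after transformation
Step 2: Apply multiplier 1.2 to records where category = 'games'
Step 3: Correct result = 570.8
Step 4: Claimed result = 580.8
Step 5: 570.8 ≠ 580.8
Conclusion: The claimed result is incorrect. The correct answer is 570.8.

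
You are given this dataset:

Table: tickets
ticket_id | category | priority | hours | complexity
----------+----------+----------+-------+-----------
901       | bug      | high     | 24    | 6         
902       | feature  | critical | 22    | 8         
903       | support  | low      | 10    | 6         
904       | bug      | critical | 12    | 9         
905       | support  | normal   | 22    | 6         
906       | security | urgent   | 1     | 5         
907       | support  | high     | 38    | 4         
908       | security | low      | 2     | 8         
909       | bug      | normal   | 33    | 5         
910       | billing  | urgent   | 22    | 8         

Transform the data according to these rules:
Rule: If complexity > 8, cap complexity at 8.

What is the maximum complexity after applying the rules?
8

Step 1: Original maximum complexity = 9
Step 2: Apply cap at 8
Step 3: 1 records had complexity > 8 and were capped
Step 4: Maximum after transformation = 8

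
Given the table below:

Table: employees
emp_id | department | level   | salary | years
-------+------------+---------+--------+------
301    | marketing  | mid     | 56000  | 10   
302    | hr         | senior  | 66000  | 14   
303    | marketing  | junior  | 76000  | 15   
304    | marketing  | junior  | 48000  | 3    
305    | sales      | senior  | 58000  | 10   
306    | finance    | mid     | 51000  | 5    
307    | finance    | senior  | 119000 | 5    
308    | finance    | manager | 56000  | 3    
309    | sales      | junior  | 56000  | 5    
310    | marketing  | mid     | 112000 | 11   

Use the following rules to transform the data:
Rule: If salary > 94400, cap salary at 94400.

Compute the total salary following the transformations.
655800

Step 1: 2 records have salary > 94400
Step 2: These records originally summed to 231000
Step 3: After capping: 2 × 94400 = 188800
Step 4: Unaffected records sum: 467000
Step 5: Final sum = 188800 + 467000 = 655800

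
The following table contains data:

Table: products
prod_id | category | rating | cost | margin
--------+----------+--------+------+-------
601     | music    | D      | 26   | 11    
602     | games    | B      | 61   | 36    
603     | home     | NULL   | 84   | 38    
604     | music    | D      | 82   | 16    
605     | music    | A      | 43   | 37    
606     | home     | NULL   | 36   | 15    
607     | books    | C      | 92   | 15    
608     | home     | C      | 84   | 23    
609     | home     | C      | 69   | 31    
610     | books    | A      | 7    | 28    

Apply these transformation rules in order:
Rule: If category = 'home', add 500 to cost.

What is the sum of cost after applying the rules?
2584

Step 1: Count records where category = 'home': 4
Step 2: Total bonus added: 4 × 500 = 2000
Step 3: Original sum of cost: 584
Step 4: Final sum = 584 + 2000 = 2584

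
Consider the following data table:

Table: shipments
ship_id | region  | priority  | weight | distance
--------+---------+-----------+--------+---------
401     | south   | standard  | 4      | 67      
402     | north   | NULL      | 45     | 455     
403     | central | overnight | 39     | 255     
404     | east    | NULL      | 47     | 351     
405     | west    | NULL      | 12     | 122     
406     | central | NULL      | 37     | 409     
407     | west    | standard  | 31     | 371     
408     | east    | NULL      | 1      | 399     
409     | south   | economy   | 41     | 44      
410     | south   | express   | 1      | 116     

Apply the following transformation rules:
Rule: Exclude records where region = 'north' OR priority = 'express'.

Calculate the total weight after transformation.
212

Step 1: Find records where region = 'north' OR priority = 'express'
Step 2: 2 records match, summing to 46
Step 3: Original sum: 258
Step 4: Remaining sum = 258 - 46 = 212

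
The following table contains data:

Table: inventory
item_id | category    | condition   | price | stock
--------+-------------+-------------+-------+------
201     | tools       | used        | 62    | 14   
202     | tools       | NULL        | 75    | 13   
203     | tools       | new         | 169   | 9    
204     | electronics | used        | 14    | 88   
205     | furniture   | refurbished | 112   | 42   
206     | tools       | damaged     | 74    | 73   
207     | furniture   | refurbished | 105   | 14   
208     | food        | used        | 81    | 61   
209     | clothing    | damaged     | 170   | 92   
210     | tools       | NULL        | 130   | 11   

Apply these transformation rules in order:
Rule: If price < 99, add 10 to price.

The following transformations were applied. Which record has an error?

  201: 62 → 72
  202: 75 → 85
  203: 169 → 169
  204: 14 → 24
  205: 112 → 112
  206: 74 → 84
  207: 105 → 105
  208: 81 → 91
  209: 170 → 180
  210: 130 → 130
Record 209 has an error. The correct transformed value should be 170, not 180.

Step 1: Check each record against the rule
Step 2: Record 209 has price = 170
Step 3: Since 170 >= 99, the bonus should not have been applied
Step 4: Correct value = 170, but claimed value = 180
Conclusion: Record 209 has the error.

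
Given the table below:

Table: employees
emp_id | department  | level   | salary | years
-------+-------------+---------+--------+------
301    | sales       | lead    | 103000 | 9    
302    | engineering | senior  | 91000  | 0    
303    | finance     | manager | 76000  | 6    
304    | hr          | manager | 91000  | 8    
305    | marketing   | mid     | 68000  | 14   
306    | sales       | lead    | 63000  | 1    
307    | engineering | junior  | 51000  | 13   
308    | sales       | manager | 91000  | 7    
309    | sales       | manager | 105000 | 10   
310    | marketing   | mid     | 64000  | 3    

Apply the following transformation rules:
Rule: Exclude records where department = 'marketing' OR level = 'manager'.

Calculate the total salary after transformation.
308000

Step 1: Find records where department = 'marketing' OR level = 'manager'
Step 2: 6 records match, summing to 495000
Step 3: Original sum: 803000
Step 4: Remaining sum = 803000 - 495000 = 308000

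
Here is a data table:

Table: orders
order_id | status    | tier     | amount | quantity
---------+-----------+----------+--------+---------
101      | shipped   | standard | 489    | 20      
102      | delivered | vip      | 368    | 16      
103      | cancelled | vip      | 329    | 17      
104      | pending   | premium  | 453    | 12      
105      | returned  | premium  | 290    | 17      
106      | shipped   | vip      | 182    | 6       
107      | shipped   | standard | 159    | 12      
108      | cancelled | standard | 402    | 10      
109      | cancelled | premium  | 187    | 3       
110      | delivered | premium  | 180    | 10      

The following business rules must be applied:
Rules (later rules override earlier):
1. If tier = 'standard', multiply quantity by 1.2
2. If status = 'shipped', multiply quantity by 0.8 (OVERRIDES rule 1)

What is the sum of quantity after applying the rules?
117.4

Step 1: Rule 2 takes priority for records with status = 'shipped'
  - 3 records: 38 × 0.8 = 30.4
Step 2: Rule 1 applies to remaining records with tier = 'standard'
  - 1 records: 10 × 1.2 = 12.0
Step 3: Other records unchanged: 75
Step 4: Final sum = 30.4 + 12.0 + 75 = 117.4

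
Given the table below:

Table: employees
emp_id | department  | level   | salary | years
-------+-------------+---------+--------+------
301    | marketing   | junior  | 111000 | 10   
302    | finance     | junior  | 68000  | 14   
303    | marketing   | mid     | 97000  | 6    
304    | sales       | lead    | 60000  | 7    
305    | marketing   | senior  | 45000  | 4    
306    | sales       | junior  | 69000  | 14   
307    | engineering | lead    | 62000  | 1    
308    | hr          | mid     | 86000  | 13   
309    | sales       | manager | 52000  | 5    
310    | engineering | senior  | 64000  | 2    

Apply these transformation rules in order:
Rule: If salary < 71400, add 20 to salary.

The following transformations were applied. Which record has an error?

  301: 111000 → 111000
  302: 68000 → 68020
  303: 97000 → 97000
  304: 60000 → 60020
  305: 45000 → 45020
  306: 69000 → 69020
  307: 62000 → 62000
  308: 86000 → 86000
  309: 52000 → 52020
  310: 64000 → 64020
Record 307 has an error. The correct transformed value should be 62020, not 62000.

Step 1: Check each record against the rule
Step 2: Record 307 has salary = 62000
Step 3: Since 62000 < 71400, the bonus should have been applied
Step 4: Correct value = 62020, but claimed value = 62000
Conclusion: Record 307 has the error.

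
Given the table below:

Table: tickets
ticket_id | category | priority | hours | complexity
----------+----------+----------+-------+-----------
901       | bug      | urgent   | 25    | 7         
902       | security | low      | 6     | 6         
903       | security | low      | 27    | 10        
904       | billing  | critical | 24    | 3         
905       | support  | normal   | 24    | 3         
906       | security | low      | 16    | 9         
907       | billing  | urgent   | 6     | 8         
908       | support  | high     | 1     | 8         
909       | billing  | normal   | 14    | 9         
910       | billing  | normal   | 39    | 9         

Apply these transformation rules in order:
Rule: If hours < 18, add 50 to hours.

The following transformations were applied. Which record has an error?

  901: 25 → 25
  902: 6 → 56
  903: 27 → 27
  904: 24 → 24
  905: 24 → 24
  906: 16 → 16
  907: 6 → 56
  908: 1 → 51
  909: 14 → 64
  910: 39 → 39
Record 906 has an error. The correct transformed value should be 66, not 16.

Step 1: Check each record against the rule
Step 2: Record 906 has hours = 16
Step 3: Since 16 < 18, the bonus should have been applied
Step 4: Correct value = 66, but claimed value = 16
Conclusion: Record 906 has the error.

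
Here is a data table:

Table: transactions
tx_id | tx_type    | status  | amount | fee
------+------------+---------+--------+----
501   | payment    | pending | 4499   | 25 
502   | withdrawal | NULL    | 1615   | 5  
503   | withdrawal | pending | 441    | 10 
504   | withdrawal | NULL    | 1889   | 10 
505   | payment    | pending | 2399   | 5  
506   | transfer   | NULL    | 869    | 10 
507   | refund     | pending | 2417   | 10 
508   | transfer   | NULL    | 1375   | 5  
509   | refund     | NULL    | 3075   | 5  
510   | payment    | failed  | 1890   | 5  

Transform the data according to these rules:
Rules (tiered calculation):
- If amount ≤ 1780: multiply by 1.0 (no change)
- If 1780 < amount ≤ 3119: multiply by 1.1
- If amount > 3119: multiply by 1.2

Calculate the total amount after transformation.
22535.8

Step 1: Tier 1 (amount ≤ 1780): 4 records, sum = 4300 × 1.0 = 4300.0
Step 2: Tier 2 (1780 < amount ≤ 3119): 5 records, sum = 11670 × 1.1 = 12837.0
Step 3: Tier 3 (amount > 3119): 1 records, sum = 4499 × 1.2 = 5398.8
Step 4: Final sum = 4300.0 + 12837.0 + 5398.8 = 22535.8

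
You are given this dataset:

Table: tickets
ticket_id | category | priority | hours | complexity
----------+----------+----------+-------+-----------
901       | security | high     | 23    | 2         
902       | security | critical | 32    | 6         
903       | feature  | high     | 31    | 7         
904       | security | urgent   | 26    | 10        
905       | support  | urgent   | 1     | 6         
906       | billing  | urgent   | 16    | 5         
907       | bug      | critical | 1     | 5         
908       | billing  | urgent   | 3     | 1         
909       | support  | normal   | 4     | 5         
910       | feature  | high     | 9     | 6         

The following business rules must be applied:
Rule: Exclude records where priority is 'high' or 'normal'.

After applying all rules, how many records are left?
6

Step 1: Count records to exclude
  - 3 (high) + 1 (normal) = 4 records
Step 2: Total records: 10
Step 3: Remaining = 10 - 4 = 6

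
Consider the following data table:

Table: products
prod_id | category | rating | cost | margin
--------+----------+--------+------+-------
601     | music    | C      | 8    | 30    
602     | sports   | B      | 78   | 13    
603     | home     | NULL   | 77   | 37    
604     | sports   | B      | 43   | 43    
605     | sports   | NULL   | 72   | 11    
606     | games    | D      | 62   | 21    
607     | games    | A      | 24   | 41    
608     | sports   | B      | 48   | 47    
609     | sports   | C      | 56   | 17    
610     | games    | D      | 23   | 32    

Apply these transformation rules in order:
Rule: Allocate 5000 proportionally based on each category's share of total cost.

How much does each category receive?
games: 1109.98, home: 784.11, music: 81.47, sports: 3024.44

Step 1: Calculate total cost = 491
Step 2: Calculate each category's proportion:
  games: 109/491 = 22.20% → 1109.98
  home: 77/491 = 15.68% → 784.11
  music: 8/491 = 1.63% → 81.47
  sports: 297/491 = 60.49% → 3024.44
Step 3: Verify: sum of allocations ≈ 5000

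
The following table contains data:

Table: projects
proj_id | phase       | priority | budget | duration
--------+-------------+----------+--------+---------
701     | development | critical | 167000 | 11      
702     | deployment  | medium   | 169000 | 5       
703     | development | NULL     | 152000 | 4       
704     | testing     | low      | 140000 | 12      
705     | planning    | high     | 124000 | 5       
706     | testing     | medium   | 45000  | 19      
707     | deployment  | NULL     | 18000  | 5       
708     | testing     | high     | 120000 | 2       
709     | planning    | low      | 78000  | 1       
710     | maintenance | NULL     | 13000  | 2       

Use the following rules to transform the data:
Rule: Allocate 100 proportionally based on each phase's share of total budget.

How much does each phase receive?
deployment: 18.23, development: 31.09, maintenance: 1.27, planning: 19.69, testing: 29.73

Step 1: Calculate total budget = 1026000
Step 2: Calculate each phase's proportion:
  deployment: 187000/1026000 = 18.23% → 18.23
  development: 319000/1026000 = 31.09% → 31.09
  maintenance: 13000/1026000 = 1.27% → 1.27
  planning: 202000/1026000 = 19.69% → 19.69
  testing: 305000/1026000 = 29.73% → 29.73
Step 3: Verify: sum of allocations ≈ 100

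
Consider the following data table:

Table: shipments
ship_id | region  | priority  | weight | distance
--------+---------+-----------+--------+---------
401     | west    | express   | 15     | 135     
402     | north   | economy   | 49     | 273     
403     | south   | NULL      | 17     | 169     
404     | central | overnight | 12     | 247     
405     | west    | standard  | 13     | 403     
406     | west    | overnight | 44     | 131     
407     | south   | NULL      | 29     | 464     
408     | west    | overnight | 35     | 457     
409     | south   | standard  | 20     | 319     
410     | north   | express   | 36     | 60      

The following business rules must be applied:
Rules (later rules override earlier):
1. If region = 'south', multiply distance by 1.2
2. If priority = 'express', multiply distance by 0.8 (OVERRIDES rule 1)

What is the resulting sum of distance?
2809.4

Step 1: Rule 2 takes priority for records with priority = 'express'
  - 2 records: 195 × 0.8 = 156.0
Step 2: Rule 1 applies to remaining records with region = 'south'
  - 3 records: 952 × 1.2 = 1142.4
Step 3: Other records unchanged: 1511
Step 4: Final sum = 156.0 + 1142.4 + 1511 = 2809.4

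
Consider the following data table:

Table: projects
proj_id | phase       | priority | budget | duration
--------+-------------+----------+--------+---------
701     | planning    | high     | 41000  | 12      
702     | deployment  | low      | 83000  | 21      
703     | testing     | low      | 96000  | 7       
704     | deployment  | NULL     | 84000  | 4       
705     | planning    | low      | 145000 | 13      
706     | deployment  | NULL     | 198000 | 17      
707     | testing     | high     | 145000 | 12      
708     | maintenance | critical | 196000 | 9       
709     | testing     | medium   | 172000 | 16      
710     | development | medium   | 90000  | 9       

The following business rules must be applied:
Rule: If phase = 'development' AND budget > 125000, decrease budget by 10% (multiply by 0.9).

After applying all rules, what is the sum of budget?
1250000

Step 1: Find records where phase = 'development' AND budget > 125000
Step 2: 0 records match, summing to 0
Step 3: After multiplier: 0 × 0.9 = 0.0
Step 4: Unaffected records sum: 1250000
Step 5: Final sum = 0.0 + 1250000 = 1250000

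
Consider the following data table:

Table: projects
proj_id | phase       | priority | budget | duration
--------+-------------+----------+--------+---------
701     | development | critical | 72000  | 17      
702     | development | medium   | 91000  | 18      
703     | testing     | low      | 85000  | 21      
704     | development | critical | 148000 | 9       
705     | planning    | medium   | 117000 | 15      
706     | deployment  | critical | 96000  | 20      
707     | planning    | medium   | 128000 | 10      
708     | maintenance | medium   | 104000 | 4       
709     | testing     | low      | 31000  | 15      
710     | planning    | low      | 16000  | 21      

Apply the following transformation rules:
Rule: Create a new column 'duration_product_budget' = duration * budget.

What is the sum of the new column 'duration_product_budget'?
12151000

Step 1: For each record, compute duration * budget
Example calculations:
  17 * 72000 = 1224000
  18 * 91000 = 1638000
  21 * 85000 = 1785000
  ...
Step 2: Sum all derived values
Step 3: Total = 12151000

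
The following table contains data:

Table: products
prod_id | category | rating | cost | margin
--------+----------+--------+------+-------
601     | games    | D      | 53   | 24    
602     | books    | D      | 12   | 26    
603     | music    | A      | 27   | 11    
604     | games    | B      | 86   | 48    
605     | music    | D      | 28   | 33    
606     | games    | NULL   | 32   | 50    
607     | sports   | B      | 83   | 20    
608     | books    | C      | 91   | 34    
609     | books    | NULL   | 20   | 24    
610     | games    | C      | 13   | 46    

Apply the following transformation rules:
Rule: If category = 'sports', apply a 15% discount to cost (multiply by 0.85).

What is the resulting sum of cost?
432.55

Step 1: Records with category = 'sports' have total cost = 83
Step 2: Apply multiplier: 83 × 0.85 = 70.55
Step 3: Other records total: 362
Step 4: Final sum = 70.55 + 362 = 432.55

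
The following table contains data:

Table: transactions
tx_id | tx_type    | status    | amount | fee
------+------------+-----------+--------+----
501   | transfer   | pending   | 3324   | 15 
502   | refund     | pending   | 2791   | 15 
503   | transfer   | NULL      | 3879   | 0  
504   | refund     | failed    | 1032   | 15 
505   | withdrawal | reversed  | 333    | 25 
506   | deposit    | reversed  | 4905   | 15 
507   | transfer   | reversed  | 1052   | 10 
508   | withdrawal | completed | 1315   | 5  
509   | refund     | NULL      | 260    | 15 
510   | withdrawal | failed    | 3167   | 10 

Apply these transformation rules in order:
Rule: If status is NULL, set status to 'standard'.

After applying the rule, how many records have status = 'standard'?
2

Step 1: Count records where status IS NULL
Step 2: Found 2 records with NULL status
Step 3: These records will have status set to 'standard'
Step 4: Records already having status = 'standard': 0
Step 5: Answer: 2 + 0 = 2 records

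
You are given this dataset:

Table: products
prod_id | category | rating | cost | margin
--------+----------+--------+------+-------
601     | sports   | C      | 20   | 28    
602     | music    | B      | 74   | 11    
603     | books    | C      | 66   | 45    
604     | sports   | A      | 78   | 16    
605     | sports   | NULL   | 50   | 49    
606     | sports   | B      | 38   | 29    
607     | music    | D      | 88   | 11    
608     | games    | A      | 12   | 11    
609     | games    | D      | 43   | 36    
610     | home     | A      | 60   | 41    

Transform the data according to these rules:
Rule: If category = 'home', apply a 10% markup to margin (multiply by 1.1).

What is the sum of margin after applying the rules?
281.1

Step 1: Records with category = 'home' have total margin = 41
Step 2: Apply multiplier: 41 × 1.1 = 45.1
Step 3: Other records total: 236
Step 4: Final sum = 45.1 + 236 = 281.1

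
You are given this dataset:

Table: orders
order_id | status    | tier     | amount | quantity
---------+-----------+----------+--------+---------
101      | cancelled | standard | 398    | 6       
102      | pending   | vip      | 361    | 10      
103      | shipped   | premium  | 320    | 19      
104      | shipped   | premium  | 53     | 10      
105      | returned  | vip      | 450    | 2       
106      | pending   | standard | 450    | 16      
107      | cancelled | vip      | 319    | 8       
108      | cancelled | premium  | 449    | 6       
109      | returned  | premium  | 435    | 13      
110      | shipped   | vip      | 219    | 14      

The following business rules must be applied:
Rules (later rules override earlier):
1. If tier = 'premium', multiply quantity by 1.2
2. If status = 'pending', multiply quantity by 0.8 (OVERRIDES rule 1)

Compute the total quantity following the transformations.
108.4

Step 1: Rule 2 takes priority for records with status = 'pending'
  - 2 records: 26 × 0.8 = 20.8
Step 2: Rule 1 applies to remaining records with tier = 'premium'
  - 4 records: 48 × 1.2 = 57.6
Step 3: Other records unchanged: 30
Step 4: Final sum = 20.8 + 57.6 + 30 = 108.4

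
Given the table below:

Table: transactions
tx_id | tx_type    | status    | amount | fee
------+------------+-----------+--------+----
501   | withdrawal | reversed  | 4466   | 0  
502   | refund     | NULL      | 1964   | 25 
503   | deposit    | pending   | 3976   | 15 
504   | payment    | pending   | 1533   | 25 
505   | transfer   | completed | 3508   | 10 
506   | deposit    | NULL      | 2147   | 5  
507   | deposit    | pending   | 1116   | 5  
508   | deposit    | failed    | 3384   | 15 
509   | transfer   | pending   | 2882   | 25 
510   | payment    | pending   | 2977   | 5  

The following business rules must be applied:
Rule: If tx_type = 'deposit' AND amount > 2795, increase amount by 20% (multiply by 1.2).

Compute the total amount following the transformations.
29425.0

Step 1: Find records where tx_type = 'deposit' AND amount > 2795
Step 2: 2 records match, summing to 7360
Step 3: After multiplier: 7360 × 1.2 = 8832.0
Step 4: Unaffected records sum: 20593
Step 5: Final sum = 8832.0 + 20593 = 29425.0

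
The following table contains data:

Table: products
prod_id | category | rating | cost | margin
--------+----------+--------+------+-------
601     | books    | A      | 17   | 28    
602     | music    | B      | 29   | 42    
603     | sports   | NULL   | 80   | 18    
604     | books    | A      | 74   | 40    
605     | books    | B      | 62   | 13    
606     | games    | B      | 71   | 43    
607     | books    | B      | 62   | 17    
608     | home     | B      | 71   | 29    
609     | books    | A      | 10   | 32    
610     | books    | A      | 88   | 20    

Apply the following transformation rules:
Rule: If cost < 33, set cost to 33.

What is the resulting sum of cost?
607

Step 1: 3 records have cost < 33
Step 2: These records originally summed to 56
Step 3: After setting to minimum: 3 × 33 = 99
Step 4: Unaffected records sum: 508
Step 5: Final sum = 99 + 508 = 607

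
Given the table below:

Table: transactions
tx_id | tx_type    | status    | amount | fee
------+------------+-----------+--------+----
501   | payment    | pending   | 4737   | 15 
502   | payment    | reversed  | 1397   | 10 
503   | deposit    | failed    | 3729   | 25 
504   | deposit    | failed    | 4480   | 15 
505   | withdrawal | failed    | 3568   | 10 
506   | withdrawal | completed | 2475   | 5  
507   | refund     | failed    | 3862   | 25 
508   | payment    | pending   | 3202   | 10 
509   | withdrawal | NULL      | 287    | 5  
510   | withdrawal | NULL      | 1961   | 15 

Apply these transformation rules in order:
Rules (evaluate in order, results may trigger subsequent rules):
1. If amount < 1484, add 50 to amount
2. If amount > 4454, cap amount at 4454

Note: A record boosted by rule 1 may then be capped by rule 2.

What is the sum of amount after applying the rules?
29489

Step 1: Apply rule 1 to records with amount < 1484
  - 2 records get bonus of 50
  - Of these, 0 records then exceed 4454 and get capped
Step 2: Apply rule 2 to records with amount > 4454
  - 2 records (original) are capped
Step 3: Calculate final sum = 29489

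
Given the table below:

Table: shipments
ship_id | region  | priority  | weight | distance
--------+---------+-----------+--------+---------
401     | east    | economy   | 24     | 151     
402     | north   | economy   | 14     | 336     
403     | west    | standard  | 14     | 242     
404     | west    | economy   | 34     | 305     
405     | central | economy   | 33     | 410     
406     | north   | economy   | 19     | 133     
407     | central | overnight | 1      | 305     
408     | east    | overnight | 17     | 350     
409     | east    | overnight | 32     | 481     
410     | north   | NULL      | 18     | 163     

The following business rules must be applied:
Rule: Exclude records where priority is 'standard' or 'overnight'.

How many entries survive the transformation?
6

Step 1: Count records to exclude
  - 1 (standard) + 3 (overnight) = 4 records
Step 2: Total records: 10
Step 3: Remaining = 10 - 4 = 6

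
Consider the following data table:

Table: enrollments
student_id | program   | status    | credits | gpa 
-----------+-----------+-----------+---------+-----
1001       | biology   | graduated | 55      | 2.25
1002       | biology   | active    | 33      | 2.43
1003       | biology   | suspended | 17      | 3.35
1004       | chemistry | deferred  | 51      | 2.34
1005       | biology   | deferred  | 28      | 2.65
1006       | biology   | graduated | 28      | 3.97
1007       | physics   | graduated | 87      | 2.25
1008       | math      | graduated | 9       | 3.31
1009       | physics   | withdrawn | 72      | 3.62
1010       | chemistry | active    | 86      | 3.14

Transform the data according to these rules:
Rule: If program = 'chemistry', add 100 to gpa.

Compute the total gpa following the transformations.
229.31

Step 1: Count records where program = 'chemistry': 2
Step 2: Total bonus added: 2 × 100 = 200
Step 3: Original sum of gpa: 29.31
Step 4: Final sum = 29.31 + 200 = 229.31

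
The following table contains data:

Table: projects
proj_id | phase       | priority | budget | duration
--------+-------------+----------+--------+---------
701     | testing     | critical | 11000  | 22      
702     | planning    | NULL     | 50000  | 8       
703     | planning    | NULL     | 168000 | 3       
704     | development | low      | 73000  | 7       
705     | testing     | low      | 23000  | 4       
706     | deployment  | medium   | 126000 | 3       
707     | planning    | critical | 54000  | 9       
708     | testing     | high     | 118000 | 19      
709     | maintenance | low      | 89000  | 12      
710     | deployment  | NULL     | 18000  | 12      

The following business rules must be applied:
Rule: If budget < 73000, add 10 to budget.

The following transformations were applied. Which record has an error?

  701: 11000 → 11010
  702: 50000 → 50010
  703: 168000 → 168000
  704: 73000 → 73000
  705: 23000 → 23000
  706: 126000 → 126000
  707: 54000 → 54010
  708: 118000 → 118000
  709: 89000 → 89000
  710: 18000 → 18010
Record 705 has an error. The correct transformed value should be 23010, not 23000.

Step 1: Check each record against the rule
Step 2: Record 705 has budget = 23000
Step 3: Since 23000 < 73000, the bonus should have been applied
Step 4: Correct value = 23010, but claimed value = 23000
Conclusion: Record 705 has the error.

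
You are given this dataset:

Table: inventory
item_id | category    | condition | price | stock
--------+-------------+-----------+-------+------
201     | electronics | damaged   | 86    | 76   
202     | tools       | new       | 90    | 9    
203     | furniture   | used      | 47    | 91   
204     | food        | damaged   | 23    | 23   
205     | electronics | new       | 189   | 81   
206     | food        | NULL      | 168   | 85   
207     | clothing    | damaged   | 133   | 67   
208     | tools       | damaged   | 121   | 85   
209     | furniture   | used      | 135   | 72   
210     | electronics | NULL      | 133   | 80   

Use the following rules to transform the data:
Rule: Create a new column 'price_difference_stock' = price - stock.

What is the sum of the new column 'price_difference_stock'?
456

Step 1: For each record, compute price - stock
Example calculations:
  86 - 76 = 10
  90 - 9 = 81
  47 - 91 = -44
  ...
Step 2: Sum all derived values
Step 3: Total = 456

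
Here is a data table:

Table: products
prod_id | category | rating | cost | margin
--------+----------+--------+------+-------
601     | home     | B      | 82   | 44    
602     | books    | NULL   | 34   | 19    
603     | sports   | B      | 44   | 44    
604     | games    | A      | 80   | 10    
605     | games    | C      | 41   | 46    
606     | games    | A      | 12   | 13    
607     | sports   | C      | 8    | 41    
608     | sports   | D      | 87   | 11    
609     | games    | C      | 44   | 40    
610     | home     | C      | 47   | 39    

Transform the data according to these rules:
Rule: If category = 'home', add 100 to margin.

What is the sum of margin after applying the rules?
507

Step 1: Count records where category = 'home': 2
Step 2: Total bonus added: 2 × 100 = 200
Step 3: Original sum of margin: 307
Step 4: Final sum = 307 + 200 = 507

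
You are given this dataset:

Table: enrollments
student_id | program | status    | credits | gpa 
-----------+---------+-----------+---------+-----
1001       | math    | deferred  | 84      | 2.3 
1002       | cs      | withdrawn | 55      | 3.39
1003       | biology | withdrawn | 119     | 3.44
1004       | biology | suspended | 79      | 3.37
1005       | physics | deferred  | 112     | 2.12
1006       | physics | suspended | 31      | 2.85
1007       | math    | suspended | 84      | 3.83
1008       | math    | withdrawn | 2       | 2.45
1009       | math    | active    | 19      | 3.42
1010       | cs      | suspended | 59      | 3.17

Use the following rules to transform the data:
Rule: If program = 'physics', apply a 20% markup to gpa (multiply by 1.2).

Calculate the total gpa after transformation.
31.33

Step 1: Records with program = 'physics' have total gpa = 4.97
Step 2: Apply multiplier: 4.97 × 1.2 = 5.96
Step 3: Other records total: 25.37
Step 4: Final sum = 5.96 + 25.37 = 31.33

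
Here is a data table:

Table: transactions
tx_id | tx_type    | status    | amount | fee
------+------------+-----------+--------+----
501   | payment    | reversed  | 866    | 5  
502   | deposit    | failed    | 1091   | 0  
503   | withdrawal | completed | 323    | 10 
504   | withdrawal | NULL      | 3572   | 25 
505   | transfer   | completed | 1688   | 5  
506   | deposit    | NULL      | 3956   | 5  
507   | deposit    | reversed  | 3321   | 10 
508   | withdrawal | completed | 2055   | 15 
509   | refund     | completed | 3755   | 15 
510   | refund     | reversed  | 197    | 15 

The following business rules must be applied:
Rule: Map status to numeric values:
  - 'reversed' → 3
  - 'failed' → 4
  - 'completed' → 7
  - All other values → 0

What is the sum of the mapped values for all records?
41

Step 1: Apply mapping to each record
Step 2: Count by status:
  'reversed': 3 records × 3 = 9
  'failed': 1 records × 4 = 4
  'completed': 4 records × 7 = 28
Step 3: Sum all mapped values = 41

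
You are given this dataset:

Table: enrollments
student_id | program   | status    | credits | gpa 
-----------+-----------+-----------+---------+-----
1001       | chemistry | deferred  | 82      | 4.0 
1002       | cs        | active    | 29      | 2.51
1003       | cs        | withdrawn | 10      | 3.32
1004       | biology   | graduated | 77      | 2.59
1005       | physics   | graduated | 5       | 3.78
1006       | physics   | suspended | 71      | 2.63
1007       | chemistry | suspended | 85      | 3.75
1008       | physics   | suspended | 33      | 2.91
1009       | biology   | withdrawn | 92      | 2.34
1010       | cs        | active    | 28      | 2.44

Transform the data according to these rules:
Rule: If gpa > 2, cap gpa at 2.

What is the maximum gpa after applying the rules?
2

Step 1: Original maximum gpa = 4.0
Step 2: Apply cap at 2
Step 3: 10 records had gpa > 2 and were capped
Step 4: Maximum after transformation = 2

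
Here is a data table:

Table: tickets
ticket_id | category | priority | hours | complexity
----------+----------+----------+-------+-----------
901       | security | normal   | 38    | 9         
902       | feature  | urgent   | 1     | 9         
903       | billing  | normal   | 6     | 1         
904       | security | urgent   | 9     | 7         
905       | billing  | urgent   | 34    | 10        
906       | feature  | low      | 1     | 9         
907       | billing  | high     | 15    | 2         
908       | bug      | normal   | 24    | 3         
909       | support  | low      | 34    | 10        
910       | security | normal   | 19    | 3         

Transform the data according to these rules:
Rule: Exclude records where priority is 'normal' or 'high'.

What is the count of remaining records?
5

Step 1: Count records to exclude
  - 4 (normal) + 1 (high) = 5 records
Step 2: Total records: 10
Step 3: Remaining = 10 - 5 = 5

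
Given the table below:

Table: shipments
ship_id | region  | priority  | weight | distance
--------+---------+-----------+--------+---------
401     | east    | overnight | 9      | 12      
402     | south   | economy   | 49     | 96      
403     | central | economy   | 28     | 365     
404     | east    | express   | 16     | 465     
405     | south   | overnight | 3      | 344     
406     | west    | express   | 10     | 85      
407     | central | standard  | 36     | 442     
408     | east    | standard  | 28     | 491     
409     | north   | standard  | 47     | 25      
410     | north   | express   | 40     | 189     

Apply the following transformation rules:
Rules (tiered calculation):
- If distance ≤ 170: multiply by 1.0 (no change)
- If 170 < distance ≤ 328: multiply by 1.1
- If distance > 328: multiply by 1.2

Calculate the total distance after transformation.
2954.3

Step 1: Tier 1 (distance ≤ 170): 4 records, sum = 218 × 1.0 = 218.0
Step 2: Tier 2 (170 < distance ≤ 328): 1 records, sum = 189 × 1.1 = 207.9
Step 3: Tier 3 (distance > 328): 5 records, sum = 2107 × 1.2 = 2528.4
Step 4: Final sum = 218.0 + 207.9 + 2528.4 = 2954.3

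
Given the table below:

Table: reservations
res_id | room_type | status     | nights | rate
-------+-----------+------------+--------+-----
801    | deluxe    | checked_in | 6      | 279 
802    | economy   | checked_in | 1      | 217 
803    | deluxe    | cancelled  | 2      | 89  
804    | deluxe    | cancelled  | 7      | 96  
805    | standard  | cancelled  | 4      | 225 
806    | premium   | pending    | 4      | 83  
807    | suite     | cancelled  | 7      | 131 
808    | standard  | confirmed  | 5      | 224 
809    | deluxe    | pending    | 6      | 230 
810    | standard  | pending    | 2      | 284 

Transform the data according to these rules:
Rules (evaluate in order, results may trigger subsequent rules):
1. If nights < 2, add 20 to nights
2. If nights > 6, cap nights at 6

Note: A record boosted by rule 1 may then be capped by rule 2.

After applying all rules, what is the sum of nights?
47

Step 1: Apply rule 1 to records with nights < 2
  - 1 records get bonus of 20
  - Of these, 1 records then exceed 6 and get capped
Step 2: Apply rule 2 to records with nights > 6
  - 2 records (original) are capped
Step 3: Calculate final sum = 47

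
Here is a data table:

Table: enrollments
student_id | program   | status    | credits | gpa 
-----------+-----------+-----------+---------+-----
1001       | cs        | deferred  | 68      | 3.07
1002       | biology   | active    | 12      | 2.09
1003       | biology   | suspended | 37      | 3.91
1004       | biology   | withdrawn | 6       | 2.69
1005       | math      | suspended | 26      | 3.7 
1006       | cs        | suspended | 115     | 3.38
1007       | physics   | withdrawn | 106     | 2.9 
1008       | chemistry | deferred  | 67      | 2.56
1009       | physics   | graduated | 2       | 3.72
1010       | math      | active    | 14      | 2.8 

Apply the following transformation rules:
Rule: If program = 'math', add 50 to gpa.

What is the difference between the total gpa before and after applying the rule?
100.0

Step 1: Original sum of gpa = 30.82
Step 2: 2 records have program = 'math'
Step 3: Each affected record changes by 50
Step 4: Total change = 2 × 50 = 100
Step 5: New sum = 30.82 + 100 = 130.82
Step 6: Difference = |130.82 - 30.82| = 100.0
        (Sum increased by 100.0)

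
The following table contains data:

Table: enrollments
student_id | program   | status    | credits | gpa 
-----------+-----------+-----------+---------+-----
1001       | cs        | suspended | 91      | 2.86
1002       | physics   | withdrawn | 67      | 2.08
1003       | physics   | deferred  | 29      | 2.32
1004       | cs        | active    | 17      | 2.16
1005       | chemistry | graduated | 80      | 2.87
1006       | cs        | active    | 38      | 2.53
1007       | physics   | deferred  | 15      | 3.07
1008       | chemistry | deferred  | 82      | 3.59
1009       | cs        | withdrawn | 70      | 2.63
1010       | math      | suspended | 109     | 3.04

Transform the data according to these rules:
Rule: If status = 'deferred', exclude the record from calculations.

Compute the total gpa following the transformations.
18.17

Step 1: Identify records where status = 'deferred'
Step 2: The excluded records sum to 8.98
Step 3: Original total gpa = 27.15
Step 4: Remaining total = 27.15 - 8.98 = 18.17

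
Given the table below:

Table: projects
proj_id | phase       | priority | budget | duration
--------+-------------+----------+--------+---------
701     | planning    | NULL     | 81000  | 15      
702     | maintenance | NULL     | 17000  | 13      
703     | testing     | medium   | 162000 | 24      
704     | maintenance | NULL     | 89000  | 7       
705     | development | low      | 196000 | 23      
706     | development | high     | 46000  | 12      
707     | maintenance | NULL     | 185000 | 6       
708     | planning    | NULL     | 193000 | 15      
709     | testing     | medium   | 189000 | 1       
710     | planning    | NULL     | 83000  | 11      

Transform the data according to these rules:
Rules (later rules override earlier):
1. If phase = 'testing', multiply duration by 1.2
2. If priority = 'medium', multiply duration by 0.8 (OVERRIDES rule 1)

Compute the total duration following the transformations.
122.0

Step 1: Rule 2 takes priority for records with priority = 'medium'
  - 2 records: 25 × 0.8 = 20.0
Step 2: Rule 1 applies to remaining records with phase = 'testing'
  - 0 records: 0 × 1.2 = 0.0
Step 3: Other records unchanged: 102
Step 4: Final sum = 20.0 + 0.0 + 102 = 122.0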